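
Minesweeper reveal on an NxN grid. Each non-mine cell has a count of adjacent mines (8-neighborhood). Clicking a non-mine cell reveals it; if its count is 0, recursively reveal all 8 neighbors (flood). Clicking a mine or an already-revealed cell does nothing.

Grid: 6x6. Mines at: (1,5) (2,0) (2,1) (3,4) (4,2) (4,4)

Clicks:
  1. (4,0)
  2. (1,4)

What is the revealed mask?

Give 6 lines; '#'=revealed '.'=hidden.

Answer: ......
....#.
......
##....
##....
##....

Derivation:
Click 1 (4,0) count=0: revealed 6 new [(3,0) (3,1) (4,0) (4,1) (5,0) (5,1)] -> total=6
Click 2 (1,4) count=1: revealed 1 new [(1,4)] -> total=7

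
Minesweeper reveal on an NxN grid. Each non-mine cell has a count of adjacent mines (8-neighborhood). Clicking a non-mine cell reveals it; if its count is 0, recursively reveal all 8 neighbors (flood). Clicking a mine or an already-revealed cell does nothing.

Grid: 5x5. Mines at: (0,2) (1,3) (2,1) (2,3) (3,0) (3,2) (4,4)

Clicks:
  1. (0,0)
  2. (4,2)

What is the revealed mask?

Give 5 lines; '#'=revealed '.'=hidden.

Answer: ##...
##...
.....
.....
..#..

Derivation:
Click 1 (0,0) count=0: revealed 4 new [(0,0) (0,1) (1,0) (1,1)] -> total=4
Click 2 (4,2) count=1: revealed 1 new [(4,2)] -> total=5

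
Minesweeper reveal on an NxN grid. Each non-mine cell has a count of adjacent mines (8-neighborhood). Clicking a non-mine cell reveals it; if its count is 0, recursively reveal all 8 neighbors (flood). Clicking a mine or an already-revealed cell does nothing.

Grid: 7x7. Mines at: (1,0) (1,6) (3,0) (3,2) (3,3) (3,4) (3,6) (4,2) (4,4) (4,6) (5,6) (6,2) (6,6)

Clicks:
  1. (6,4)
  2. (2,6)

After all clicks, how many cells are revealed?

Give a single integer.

Answer: 7

Derivation:
Click 1 (6,4) count=0: revealed 6 new [(5,3) (5,4) (5,5) (6,3) (6,4) (6,5)] -> total=6
Click 2 (2,6) count=2: revealed 1 new [(2,6)] -> total=7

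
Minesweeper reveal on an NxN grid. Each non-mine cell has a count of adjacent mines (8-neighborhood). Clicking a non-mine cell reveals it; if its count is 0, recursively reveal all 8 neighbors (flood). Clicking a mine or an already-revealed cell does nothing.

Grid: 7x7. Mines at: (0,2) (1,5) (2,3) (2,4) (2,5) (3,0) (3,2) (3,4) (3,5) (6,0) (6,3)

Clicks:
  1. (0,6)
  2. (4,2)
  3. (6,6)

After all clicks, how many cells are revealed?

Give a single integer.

Click 1 (0,6) count=1: revealed 1 new [(0,6)] -> total=1
Click 2 (4,2) count=1: revealed 1 new [(4,2)] -> total=2
Click 3 (6,6) count=0: revealed 9 new [(4,4) (4,5) (4,6) (5,4) (5,5) (5,6) (6,4) (6,5) (6,6)] -> total=11

Answer: 11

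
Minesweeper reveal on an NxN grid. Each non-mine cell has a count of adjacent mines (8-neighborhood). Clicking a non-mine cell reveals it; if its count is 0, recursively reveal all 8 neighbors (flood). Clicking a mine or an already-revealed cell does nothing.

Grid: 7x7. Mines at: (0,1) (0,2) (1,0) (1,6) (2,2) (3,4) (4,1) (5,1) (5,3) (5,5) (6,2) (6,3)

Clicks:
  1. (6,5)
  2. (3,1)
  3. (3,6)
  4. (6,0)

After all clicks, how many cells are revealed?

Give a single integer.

Answer: 9

Derivation:
Click 1 (6,5) count=1: revealed 1 new [(6,5)] -> total=1
Click 2 (3,1) count=2: revealed 1 new [(3,1)] -> total=2
Click 3 (3,6) count=0: revealed 6 new [(2,5) (2,6) (3,5) (3,6) (4,5) (4,6)] -> total=8
Click 4 (6,0) count=1: revealed 1 new [(6,0)] -> total=9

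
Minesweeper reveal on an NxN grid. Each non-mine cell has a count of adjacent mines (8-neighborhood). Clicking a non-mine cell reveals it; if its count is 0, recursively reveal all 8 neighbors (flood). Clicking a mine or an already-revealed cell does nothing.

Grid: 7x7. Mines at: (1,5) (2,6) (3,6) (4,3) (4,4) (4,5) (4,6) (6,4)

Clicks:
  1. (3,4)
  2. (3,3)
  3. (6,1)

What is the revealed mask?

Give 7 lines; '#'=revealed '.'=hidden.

Click 1 (3,4) count=3: revealed 1 new [(3,4)] -> total=1
Click 2 (3,3) count=2: revealed 1 new [(3,3)] -> total=2
Click 3 (6,1) count=0: revealed 29 new [(0,0) (0,1) (0,2) (0,3) (0,4) (1,0) (1,1) (1,2) (1,3) (1,4) (2,0) (2,1) (2,2) (2,3) (2,4) (3,0) (3,1) (3,2) (4,0) (4,1) (4,2) (5,0) (5,1) (5,2) (5,3) (6,0) (6,1) (6,2) (6,3)] -> total=31

Answer: #####..
#####..
#####..
#####..
###....
####...
####...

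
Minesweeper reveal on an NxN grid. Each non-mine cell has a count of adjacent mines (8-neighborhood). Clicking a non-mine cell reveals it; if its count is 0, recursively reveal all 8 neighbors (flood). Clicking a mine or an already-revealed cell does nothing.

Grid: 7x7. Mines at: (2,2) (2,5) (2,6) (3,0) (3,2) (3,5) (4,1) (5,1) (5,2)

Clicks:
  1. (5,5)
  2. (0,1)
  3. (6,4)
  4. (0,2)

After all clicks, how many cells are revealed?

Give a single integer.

Answer: 28

Derivation:
Click 1 (5,5) count=0: revealed 12 new [(4,3) (4,4) (4,5) (4,6) (5,3) (5,4) (5,5) (5,6) (6,3) (6,4) (6,5) (6,6)] -> total=12
Click 2 (0,1) count=0: revealed 16 new [(0,0) (0,1) (0,2) (0,3) (0,4) (0,5) (0,6) (1,0) (1,1) (1,2) (1,3) (1,4) (1,5) (1,6) (2,0) (2,1)] -> total=28
Click 3 (6,4) count=0: revealed 0 new [(none)] -> total=28
Click 4 (0,2) count=0: revealed 0 new [(none)] -> total=28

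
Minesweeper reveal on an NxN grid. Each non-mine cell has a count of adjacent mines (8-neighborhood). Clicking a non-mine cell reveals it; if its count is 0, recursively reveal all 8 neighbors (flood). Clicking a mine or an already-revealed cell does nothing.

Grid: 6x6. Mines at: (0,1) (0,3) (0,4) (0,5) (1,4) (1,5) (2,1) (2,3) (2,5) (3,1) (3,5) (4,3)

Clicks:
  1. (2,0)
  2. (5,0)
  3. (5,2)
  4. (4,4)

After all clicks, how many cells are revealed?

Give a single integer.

Click 1 (2,0) count=2: revealed 1 new [(2,0)] -> total=1
Click 2 (5,0) count=0: revealed 6 new [(4,0) (4,1) (4,2) (5,0) (5,1) (5,2)] -> total=7
Click 3 (5,2) count=1: revealed 0 new [(none)] -> total=7
Click 4 (4,4) count=2: revealed 1 new [(4,4)] -> total=8

Answer: 8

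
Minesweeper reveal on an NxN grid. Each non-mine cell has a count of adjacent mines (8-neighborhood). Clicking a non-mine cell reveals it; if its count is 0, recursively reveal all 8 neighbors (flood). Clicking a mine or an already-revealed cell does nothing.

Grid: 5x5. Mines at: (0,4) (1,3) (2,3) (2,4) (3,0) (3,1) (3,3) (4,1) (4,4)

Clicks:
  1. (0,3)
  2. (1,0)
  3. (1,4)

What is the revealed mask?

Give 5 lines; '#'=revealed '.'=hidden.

Click 1 (0,3) count=2: revealed 1 new [(0,3)] -> total=1
Click 2 (1,0) count=0: revealed 9 new [(0,0) (0,1) (0,2) (1,0) (1,1) (1,2) (2,0) (2,1) (2,2)] -> total=10
Click 3 (1,4) count=4: revealed 1 new [(1,4)] -> total=11

Answer: ####.
###.#
###..
.....
.....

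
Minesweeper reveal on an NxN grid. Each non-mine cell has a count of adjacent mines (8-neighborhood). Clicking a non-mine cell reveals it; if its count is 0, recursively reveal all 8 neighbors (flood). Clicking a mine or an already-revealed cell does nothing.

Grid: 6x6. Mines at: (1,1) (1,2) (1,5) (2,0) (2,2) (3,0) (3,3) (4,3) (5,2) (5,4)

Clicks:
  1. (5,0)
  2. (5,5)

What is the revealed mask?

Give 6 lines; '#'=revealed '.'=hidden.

Answer: ......
......
......
......
##....
##...#

Derivation:
Click 1 (5,0) count=0: revealed 4 new [(4,0) (4,1) (5,0) (5,1)] -> total=4
Click 2 (5,5) count=1: revealed 1 new [(5,5)] -> total=5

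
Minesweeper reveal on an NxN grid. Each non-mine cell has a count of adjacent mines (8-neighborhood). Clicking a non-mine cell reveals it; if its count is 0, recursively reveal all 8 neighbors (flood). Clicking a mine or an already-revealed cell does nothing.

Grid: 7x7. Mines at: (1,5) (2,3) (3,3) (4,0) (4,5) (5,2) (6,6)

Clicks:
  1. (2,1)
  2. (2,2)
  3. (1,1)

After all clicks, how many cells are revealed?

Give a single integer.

Answer: 16

Derivation:
Click 1 (2,1) count=0: revealed 16 new [(0,0) (0,1) (0,2) (0,3) (0,4) (1,0) (1,1) (1,2) (1,3) (1,4) (2,0) (2,1) (2,2) (3,0) (3,1) (3,2)] -> total=16
Click 2 (2,2) count=2: revealed 0 new [(none)] -> total=16
Click 3 (1,1) count=0: revealed 0 new [(none)] -> total=16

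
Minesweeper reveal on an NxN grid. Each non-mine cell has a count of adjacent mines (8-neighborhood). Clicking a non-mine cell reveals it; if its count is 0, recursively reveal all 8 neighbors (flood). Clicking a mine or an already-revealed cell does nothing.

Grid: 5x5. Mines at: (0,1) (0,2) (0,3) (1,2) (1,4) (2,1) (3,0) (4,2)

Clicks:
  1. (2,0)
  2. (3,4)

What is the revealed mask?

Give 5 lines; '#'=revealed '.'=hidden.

Click 1 (2,0) count=2: revealed 1 new [(2,0)] -> total=1
Click 2 (3,4) count=0: revealed 6 new [(2,3) (2,4) (3,3) (3,4) (4,3) (4,4)] -> total=7

Answer: .....
.....
#..##
...##
...##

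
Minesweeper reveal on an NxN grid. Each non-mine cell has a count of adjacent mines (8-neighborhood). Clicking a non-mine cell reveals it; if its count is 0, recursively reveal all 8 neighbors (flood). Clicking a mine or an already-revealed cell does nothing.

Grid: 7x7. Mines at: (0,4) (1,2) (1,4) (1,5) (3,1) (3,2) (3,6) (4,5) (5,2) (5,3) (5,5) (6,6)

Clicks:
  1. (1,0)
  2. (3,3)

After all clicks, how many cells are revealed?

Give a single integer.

Answer: 7

Derivation:
Click 1 (1,0) count=0: revealed 6 new [(0,0) (0,1) (1,0) (1,1) (2,0) (2,1)] -> total=6
Click 2 (3,3) count=1: revealed 1 new [(3,3)] -> total=7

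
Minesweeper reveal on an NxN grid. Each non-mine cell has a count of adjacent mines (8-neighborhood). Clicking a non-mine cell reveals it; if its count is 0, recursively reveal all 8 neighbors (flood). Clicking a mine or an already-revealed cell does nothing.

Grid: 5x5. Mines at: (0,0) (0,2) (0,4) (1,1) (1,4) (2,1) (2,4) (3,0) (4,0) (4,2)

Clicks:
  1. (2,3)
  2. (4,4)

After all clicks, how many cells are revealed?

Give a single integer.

Click 1 (2,3) count=2: revealed 1 new [(2,3)] -> total=1
Click 2 (4,4) count=0: revealed 4 new [(3,3) (3,4) (4,3) (4,4)] -> total=5

Answer: 5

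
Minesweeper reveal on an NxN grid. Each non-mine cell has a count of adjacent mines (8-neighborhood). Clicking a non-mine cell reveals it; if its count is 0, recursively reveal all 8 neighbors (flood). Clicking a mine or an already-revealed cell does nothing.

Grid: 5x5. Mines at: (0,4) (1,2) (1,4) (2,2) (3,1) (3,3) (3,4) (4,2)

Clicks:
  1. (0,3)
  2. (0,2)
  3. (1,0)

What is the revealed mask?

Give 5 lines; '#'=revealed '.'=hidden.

Answer: ####.
##...
##...
.....
.....

Derivation:
Click 1 (0,3) count=3: revealed 1 new [(0,3)] -> total=1
Click 2 (0,2) count=1: revealed 1 new [(0,2)] -> total=2
Click 3 (1,0) count=0: revealed 6 new [(0,0) (0,1) (1,0) (1,1) (2,0) (2,1)] -> total=8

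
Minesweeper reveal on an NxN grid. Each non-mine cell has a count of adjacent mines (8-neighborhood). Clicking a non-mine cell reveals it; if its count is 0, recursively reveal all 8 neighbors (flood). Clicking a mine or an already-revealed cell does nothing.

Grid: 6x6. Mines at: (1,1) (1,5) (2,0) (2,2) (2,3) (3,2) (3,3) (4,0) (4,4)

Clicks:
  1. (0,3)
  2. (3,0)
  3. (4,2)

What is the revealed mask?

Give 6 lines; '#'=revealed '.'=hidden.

Click 1 (0,3) count=0: revealed 6 new [(0,2) (0,3) (0,4) (1,2) (1,3) (1,4)] -> total=6
Click 2 (3,0) count=2: revealed 1 new [(3,0)] -> total=7
Click 3 (4,2) count=2: revealed 1 new [(4,2)] -> total=8

Answer: ..###.
..###.
......
#.....
..#...
......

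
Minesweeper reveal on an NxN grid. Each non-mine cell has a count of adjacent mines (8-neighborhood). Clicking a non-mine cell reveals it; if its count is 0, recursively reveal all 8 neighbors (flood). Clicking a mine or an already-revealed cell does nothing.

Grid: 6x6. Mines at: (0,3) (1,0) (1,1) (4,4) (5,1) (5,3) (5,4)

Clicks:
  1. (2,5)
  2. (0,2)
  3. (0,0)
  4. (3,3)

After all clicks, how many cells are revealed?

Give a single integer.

Click 1 (2,5) count=0: revealed 22 new [(0,4) (0,5) (1,2) (1,3) (1,4) (1,5) (2,0) (2,1) (2,2) (2,3) (2,4) (2,5) (3,0) (3,1) (3,2) (3,3) (3,4) (3,5) (4,0) (4,1) (4,2) (4,3)] -> total=22
Click 2 (0,2) count=2: revealed 1 new [(0,2)] -> total=23
Click 3 (0,0) count=2: revealed 1 new [(0,0)] -> total=24
Click 4 (3,3) count=1: revealed 0 new [(none)] -> total=24

Answer: 24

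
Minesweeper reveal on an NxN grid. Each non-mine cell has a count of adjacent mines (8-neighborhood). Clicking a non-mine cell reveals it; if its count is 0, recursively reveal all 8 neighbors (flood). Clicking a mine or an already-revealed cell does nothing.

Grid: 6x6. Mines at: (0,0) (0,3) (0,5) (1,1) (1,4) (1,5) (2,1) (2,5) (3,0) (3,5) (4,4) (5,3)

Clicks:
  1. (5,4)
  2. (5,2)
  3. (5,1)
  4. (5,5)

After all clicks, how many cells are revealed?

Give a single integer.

Click 1 (5,4) count=2: revealed 1 new [(5,4)] -> total=1
Click 2 (5,2) count=1: revealed 1 new [(5,2)] -> total=2
Click 3 (5,1) count=0: revealed 5 new [(4,0) (4,1) (4,2) (5,0) (5,1)] -> total=7
Click 4 (5,5) count=1: revealed 1 new [(5,5)] -> total=8

Answer: 8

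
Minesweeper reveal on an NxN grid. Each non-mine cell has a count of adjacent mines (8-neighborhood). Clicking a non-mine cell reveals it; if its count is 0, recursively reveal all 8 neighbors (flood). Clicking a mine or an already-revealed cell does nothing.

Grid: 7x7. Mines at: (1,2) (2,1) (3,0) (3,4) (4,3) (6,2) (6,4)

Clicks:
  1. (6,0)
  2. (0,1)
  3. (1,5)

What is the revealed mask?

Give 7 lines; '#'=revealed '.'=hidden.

Click 1 (6,0) count=0: revealed 6 new [(4,0) (4,1) (5,0) (5,1) (6,0) (6,1)] -> total=6
Click 2 (0,1) count=1: revealed 1 new [(0,1)] -> total=7
Click 3 (1,5) count=0: revealed 20 new [(0,3) (0,4) (0,5) (0,6) (1,3) (1,4) (1,5) (1,6) (2,3) (2,4) (2,5) (2,6) (3,5) (3,6) (4,5) (4,6) (5,5) (5,6) (6,5) (6,6)] -> total=27

Answer: .#.####
...####
...####
.....##
##...##
##...##
##...##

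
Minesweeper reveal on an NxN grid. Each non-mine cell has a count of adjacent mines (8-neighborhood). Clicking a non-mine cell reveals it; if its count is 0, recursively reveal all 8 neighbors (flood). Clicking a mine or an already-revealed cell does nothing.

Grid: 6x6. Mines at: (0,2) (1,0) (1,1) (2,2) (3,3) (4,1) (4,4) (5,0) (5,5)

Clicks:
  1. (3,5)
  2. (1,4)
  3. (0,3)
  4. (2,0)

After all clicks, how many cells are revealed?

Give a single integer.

Click 1 (3,5) count=1: revealed 1 new [(3,5)] -> total=1
Click 2 (1,4) count=0: revealed 10 new [(0,3) (0,4) (0,5) (1,3) (1,4) (1,5) (2,3) (2,4) (2,5) (3,4)] -> total=11
Click 3 (0,3) count=1: revealed 0 new [(none)] -> total=11
Click 4 (2,0) count=2: revealed 1 new [(2,0)] -> total=12

Answer: 12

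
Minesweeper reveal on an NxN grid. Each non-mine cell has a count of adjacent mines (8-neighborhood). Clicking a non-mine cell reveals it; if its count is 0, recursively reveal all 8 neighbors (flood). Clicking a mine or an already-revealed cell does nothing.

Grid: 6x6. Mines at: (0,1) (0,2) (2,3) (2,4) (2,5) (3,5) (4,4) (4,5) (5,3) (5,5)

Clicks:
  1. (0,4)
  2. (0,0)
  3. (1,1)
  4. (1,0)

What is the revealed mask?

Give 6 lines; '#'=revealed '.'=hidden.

Answer: #..###
##.###
......
......
......
......

Derivation:
Click 1 (0,4) count=0: revealed 6 new [(0,3) (0,4) (0,5) (1,3) (1,4) (1,5)] -> total=6
Click 2 (0,0) count=1: revealed 1 new [(0,0)] -> total=7
Click 3 (1,1) count=2: revealed 1 new [(1,1)] -> total=8
Click 4 (1,0) count=1: revealed 1 new [(1,0)] -> total=9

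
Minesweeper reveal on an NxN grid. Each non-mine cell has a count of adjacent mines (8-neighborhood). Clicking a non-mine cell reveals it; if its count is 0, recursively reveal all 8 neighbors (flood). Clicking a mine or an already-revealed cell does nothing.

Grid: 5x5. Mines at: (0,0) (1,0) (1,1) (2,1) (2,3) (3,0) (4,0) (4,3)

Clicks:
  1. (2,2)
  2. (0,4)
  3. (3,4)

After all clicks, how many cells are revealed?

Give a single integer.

Answer: 8

Derivation:
Click 1 (2,2) count=3: revealed 1 new [(2,2)] -> total=1
Click 2 (0,4) count=0: revealed 6 new [(0,2) (0,3) (0,4) (1,2) (1,3) (1,4)] -> total=7
Click 3 (3,4) count=2: revealed 1 new [(3,4)] -> total=8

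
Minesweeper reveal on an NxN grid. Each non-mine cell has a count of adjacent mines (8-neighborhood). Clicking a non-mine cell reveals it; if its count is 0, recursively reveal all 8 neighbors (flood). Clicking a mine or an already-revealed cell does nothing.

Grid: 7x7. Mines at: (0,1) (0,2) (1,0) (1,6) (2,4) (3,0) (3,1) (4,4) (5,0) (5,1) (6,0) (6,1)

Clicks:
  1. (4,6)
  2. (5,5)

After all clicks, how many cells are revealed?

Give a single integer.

Answer: 16

Derivation:
Click 1 (4,6) count=0: revealed 16 new [(2,5) (2,6) (3,5) (3,6) (4,5) (4,6) (5,2) (5,3) (5,4) (5,5) (5,6) (6,2) (6,3) (6,4) (6,5) (6,6)] -> total=16
Click 2 (5,5) count=1: revealed 0 new [(none)] -> total=16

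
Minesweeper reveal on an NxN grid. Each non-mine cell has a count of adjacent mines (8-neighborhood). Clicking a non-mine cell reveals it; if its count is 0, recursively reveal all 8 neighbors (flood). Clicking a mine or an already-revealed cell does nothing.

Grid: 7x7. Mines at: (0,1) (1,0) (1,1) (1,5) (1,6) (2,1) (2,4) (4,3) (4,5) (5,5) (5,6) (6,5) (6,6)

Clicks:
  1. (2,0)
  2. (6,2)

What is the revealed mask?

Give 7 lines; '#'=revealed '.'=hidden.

Answer: .......
.......
#......
###....
###....
#####..
#####..

Derivation:
Click 1 (2,0) count=3: revealed 1 new [(2,0)] -> total=1
Click 2 (6,2) count=0: revealed 16 new [(3,0) (3,1) (3,2) (4,0) (4,1) (4,2) (5,0) (5,1) (5,2) (5,3) (5,4) (6,0) (6,1) (6,2) (6,3) (6,4)] -> total=17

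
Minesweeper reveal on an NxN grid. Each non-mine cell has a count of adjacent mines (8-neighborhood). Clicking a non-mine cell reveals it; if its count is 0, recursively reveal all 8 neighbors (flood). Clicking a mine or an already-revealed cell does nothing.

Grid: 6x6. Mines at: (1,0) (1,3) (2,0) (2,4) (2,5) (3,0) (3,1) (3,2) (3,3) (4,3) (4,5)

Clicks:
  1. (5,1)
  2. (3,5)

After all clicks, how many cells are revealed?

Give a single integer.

Click 1 (5,1) count=0: revealed 6 new [(4,0) (4,1) (4,2) (5,0) (5,1) (5,2)] -> total=6
Click 2 (3,5) count=3: revealed 1 new [(3,5)] -> total=7

Answer: 7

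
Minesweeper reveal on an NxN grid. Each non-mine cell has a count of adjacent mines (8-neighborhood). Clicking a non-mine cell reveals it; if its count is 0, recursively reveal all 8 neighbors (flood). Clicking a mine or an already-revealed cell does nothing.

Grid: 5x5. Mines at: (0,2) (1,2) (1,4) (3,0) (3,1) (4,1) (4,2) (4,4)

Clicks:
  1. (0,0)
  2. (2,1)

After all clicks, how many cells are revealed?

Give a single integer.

Answer: 6

Derivation:
Click 1 (0,0) count=0: revealed 6 new [(0,0) (0,1) (1,0) (1,1) (2,0) (2,1)] -> total=6
Click 2 (2,1) count=3: revealed 0 new [(none)] -> total=6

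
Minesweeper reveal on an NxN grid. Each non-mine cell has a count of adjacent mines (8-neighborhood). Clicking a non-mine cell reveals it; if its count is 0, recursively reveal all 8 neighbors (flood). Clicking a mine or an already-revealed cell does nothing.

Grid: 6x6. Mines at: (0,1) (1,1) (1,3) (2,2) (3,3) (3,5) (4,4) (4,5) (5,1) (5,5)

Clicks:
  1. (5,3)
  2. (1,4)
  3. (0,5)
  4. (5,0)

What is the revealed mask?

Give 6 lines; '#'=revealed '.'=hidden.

Click 1 (5,3) count=1: revealed 1 new [(5,3)] -> total=1
Click 2 (1,4) count=1: revealed 1 new [(1,4)] -> total=2
Click 3 (0,5) count=0: revealed 5 new [(0,4) (0,5) (1,5) (2,4) (2,5)] -> total=7
Click 4 (5,0) count=1: revealed 1 new [(5,0)] -> total=8

Answer: ....##
....##
....##
......
......
#..#..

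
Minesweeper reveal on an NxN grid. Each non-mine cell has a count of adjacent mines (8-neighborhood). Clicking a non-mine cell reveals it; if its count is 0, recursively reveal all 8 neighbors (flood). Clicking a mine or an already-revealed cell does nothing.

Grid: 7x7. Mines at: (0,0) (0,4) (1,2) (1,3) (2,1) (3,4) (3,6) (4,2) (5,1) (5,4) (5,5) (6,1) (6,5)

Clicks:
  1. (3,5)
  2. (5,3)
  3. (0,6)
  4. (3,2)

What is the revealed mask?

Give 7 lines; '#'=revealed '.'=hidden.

Click 1 (3,5) count=2: revealed 1 new [(3,5)] -> total=1
Click 2 (5,3) count=2: revealed 1 new [(5,3)] -> total=2
Click 3 (0,6) count=0: revealed 6 new [(0,5) (0,6) (1,5) (1,6) (2,5) (2,6)] -> total=8
Click 4 (3,2) count=2: revealed 1 new [(3,2)] -> total=9

Answer: .....##
.....##
.....##
..#..#.
.......
...#...
.......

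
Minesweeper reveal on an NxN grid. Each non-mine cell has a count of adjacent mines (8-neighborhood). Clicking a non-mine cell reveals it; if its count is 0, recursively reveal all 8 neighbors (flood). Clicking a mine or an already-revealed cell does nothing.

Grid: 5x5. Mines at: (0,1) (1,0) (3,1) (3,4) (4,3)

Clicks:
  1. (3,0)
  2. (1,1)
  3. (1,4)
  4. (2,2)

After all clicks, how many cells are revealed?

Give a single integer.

Click 1 (3,0) count=1: revealed 1 new [(3,0)] -> total=1
Click 2 (1,1) count=2: revealed 1 new [(1,1)] -> total=2
Click 3 (1,4) count=0: revealed 9 new [(0,2) (0,3) (0,4) (1,2) (1,3) (1,4) (2,2) (2,3) (2,4)] -> total=11
Click 4 (2,2) count=1: revealed 0 new [(none)] -> total=11

Answer: 11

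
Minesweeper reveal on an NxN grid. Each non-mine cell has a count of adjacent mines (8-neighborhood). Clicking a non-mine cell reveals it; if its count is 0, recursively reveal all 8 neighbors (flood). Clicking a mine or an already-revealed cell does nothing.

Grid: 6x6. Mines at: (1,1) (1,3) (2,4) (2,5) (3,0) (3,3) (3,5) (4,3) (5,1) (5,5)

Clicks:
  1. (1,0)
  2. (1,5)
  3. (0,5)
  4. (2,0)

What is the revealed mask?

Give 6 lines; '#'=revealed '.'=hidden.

Click 1 (1,0) count=1: revealed 1 new [(1,0)] -> total=1
Click 2 (1,5) count=2: revealed 1 new [(1,5)] -> total=2
Click 3 (0,5) count=0: revealed 3 new [(0,4) (0,5) (1,4)] -> total=5
Click 4 (2,0) count=2: revealed 1 new [(2,0)] -> total=6

Answer: ....##
#...##
#.....
......
......
......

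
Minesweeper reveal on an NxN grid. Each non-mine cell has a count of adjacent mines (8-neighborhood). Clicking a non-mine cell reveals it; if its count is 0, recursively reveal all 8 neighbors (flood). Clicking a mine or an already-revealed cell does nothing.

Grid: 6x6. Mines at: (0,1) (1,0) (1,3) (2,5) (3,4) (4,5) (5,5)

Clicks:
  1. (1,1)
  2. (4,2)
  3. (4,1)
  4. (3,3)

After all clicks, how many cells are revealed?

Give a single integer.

Click 1 (1,1) count=2: revealed 1 new [(1,1)] -> total=1
Click 2 (4,2) count=0: revealed 18 new [(2,0) (2,1) (2,2) (2,3) (3,0) (3,1) (3,2) (3,3) (4,0) (4,1) (4,2) (4,3) (4,4) (5,0) (5,1) (5,2) (5,3) (5,4)] -> total=19
Click 3 (4,1) count=0: revealed 0 new [(none)] -> total=19
Click 4 (3,3) count=1: revealed 0 new [(none)] -> total=19

Answer: 19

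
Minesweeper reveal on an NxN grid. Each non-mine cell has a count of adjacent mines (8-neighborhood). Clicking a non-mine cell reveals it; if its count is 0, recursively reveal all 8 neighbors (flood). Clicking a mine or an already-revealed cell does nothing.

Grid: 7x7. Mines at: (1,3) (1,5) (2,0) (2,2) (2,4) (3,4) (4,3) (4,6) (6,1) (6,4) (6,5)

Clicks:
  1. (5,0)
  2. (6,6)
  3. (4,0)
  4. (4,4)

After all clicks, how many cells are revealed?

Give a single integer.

Answer: 11

Derivation:
Click 1 (5,0) count=1: revealed 1 new [(5,0)] -> total=1
Click 2 (6,6) count=1: revealed 1 new [(6,6)] -> total=2
Click 3 (4,0) count=0: revealed 8 new [(3,0) (3,1) (3,2) (4,0) (4,1) (4,2) (5,1) (5,2)] -> total=10
Click 4 (4,4) count=2: revealed 1 new [(4,4)] -> total=11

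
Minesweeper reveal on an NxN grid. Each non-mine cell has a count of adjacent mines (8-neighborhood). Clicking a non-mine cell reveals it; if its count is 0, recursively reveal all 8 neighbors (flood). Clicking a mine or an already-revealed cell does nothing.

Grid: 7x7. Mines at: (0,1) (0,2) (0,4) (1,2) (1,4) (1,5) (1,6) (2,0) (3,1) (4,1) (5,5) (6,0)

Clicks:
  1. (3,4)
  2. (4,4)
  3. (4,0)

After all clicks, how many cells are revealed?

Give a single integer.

Click 1 (3,4) count=0: revealed 23 new [(2,2) (2,3) (2,4) (2,5) (2,6) (3,2) (3,3) (3,4) (3,5) (3,6) (4,2) (4,3) (4,4) (4,5) (4,6) (5,1) (5,2) (5,3) (5,4) (6,1) (6,2) (6,3) (6,4)] -> total=23
Click 2 (4,4) count=1: revealed 0 new [(none)] -> total=23
Click 3 (4,0) count=2: revealed 1 new [(4,0)] -> total=24

Answer: 24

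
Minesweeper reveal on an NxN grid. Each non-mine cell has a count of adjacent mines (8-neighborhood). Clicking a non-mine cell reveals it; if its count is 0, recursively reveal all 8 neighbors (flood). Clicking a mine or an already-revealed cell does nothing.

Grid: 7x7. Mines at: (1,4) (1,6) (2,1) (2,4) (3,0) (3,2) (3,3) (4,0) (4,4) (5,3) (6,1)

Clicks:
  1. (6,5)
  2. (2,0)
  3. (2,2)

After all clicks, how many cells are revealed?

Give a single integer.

Answer: 14

Derivation:
Click 1 (6,5) count=0: revealed 12 new [(2,5) (2,6) (3,5) (3,6) (4,5) (4,6) (5,4) (5,5) (5,6) (6,4) (6,5) (6,6)] -> total=12
Click 2 (2,0) count=2: revealed 1 new [(2,0)] -> total=13
Click 3 (2,2) count=3: revealed 1 new [(2,2)] -> total=14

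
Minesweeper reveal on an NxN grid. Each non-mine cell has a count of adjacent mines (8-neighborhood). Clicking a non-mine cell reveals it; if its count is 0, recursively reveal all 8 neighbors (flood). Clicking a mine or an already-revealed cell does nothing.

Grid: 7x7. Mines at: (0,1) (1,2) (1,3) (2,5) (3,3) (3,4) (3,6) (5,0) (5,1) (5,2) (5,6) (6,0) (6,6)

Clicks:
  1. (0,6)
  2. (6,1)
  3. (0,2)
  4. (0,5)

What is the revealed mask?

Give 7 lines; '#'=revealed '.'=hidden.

Answer: ..#.###
....###
.......
.......
.......
.......
.#.....

Derivation:
Click 1 (0,6) count=0: revealed 6 new [(0,4) (0,5) (0,6) (1,4) (1,5) (1,6)] -> total=6
Click 2 (6,1) count=4: revealed 1 new [(6,1)] -> total=7
Click 3 (0,2) count=3: revealed 1 new [(0,2)] -> total=8
Click 4 (0,5) count=0: revealed 0 new [(none)] -> total=8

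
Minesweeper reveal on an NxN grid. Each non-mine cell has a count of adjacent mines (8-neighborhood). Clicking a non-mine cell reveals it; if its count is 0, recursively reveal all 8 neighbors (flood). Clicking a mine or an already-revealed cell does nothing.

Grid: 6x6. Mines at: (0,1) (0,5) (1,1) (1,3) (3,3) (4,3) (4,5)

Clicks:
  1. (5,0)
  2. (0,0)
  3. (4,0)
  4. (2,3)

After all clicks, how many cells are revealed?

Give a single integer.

Click 1 (5,0) count=0: revealed 12 new [(2,0) (2,1) (2,2) (3,0) (3,1) (3,2) (4,0) (4,1) (4,2) (5,0) (5,1) (5,2)] -> total=12
Click 2 (0,0) count=2: revealed 1 new [(0,0)] -> total=13
Click 3 (4,0) count=0: revealed 0 new [(none)] -> total=13
Click 4 (2,3) count=2: revealed 1 new [(2,3)] -> total=14

Answer: 14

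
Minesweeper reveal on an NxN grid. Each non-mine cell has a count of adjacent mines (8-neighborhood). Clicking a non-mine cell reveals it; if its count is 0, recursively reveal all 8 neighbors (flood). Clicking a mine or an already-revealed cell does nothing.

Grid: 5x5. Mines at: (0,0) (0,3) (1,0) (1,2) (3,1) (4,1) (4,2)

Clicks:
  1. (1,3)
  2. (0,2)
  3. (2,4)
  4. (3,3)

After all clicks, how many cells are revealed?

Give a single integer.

Click 1 (1,3) count=2: revealed 1 new [(1,3)] -> total=1
Click 2 (0,2) count=2: revealed 1 new [(0,2)] -> total=2
Click 3 (2,4) count=0: revealed 7 new [(1,4) (2,3) (2,4) (3,3) (3,4) (4,3) (4,4)] -> total=9
Click 4 (3,3) count=1: revealed 0 new [(none)] -> total=9

Answer: 9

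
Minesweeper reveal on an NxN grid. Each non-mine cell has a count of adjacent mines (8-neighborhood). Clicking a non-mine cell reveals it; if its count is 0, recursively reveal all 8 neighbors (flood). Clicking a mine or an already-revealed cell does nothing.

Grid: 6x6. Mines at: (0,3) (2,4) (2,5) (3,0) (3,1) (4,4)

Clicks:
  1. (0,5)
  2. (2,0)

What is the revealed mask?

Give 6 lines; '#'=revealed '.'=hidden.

Click 1 (0,5) count=0: revealed 4 new [(0,4) (0,5) (1,4) (1,5)] -> total=4
Click 2 (2,0) count=2: revealed 1 new [(2,0)] -> total=5

Answer: ....##
....##
#.....
......
......
......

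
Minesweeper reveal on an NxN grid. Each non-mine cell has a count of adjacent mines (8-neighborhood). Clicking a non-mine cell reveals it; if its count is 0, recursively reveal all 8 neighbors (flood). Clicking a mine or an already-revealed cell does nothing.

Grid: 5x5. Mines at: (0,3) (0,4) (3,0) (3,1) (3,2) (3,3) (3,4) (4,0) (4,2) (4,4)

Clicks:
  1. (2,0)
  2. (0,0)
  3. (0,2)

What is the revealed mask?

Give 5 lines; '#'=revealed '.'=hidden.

Answer: ###..
###..
###..
.....
.....

Derivation:
Click 1 (2,0) count=2: revealed 1 new [(2,0)] -> total=1
Click 2 (0,0) count=0: revealed 8 new [(0,0) (0,1) (0,2) (1,0) (1,1) (1,2) (2,1) (2,2)] -> total=9
Click 3 (0,2) count=1: revealed 0 new [(none)] -> total=9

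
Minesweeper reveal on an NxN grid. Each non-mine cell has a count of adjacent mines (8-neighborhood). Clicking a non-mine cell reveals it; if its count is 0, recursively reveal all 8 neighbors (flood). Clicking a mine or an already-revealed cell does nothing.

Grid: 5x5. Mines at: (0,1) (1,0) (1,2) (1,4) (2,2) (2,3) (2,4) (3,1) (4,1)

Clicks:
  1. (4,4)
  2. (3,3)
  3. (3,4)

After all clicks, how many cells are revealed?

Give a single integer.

Click 1 (4,4) count=0: revealed 6 new [(3,2) (3,3) (3,4) (4,2) (4,3) (4,4)] -> total=6
Click 2 (3,3) count=3: revealed 0 new [(none)] -> total=6
Click 3 (3,4) count=2: revealed 0 new [(none)] -> total=6

Answer: 6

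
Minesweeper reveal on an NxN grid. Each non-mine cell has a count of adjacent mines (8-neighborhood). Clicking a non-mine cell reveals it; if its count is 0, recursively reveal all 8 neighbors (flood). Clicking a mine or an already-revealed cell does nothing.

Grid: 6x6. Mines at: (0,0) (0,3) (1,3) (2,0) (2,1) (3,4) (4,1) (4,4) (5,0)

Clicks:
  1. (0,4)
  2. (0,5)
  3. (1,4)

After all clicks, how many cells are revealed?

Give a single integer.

Answer: 6

Derivation:
Click 1 (0,4) count=2: revealed 1 new [(0,4)] -> total=1
Click 2 (0,5) count=0: revealed 5 new [(0,5) (1,4) (1,5) (2,4) (2,5)] -> total=6
Click 3 (1,4) count=2: revealed 0 new [(none)] -> total=6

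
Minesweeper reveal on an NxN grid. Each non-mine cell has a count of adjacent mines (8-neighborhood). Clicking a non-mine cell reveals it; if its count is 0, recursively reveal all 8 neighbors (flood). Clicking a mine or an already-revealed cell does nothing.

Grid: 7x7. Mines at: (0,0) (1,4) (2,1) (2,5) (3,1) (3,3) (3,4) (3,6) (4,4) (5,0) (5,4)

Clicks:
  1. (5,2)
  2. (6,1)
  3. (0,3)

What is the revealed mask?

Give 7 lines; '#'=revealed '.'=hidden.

Answer: ...#...
.......
.......
.......
.###...
.###...
.###...

Derivation:
Click 1 (5,2) count=0: revealed 9 new [(4,1) (4,2) (4,3) (5,1) (5,2) (5,3) (6,1) (6,2) (6,3)] -> total=9
Click 2 (6,1) count=1: revealed 0 new [(none)] -> total=9
Click 3 (0,3) count=1: revealed 1 new [(0,3)] -> total=10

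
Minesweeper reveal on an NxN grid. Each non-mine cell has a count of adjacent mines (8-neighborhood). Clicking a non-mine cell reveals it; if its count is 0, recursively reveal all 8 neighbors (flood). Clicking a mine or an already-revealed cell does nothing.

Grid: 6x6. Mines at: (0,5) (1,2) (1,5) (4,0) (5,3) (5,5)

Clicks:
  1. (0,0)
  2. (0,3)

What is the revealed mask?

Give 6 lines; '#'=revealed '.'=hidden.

Answer: ##.#..
##....
##....
##....
......
......

Derivation:
Click 1 (0,0) count=0: revealed 8 new [(0,0) (0,1) (1,0) (1,1) (2,0) (2,1) (3,0) (3,1)] -> total=8
Click 2 (0,3) count=1: revealed 1 new [(0,3)] -> total=9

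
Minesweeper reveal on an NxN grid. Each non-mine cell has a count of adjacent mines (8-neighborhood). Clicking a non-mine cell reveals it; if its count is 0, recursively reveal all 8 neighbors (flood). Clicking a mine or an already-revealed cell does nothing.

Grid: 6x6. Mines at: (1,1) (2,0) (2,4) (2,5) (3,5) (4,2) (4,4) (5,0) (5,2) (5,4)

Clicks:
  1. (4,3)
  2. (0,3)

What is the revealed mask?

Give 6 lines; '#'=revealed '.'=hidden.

Click 1 (4,3) count=4: revealed 1 new [(4,3)] -> total=1
Click 2 (0,3) count=0: revealed 8 new [(0,2) (0,3) (0,4) (0,5) (1,2) (1,3) (1,4) (1,5)] -> total=9

Answer: ..####
..####
......
......
...#..
......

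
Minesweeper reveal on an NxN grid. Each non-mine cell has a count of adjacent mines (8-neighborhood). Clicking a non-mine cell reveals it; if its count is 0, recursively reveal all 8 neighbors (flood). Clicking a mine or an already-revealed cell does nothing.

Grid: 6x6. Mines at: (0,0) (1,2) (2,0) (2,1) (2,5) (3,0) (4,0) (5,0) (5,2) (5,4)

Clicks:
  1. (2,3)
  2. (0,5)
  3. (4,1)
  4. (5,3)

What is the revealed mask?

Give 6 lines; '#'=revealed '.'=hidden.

Answer: ...###
...###
...#..
......
.#....
...#..

Derivation:
Click 1 (2,3) count=1: revealed 1 new [(2,3)] -> total=1
Click 2 (0,5) count=0: revealed 6 new [(0,3) (0,4) (0,5) (1,3) (1,4) (1,5)] -> total=7
Click 3 (4,1) count=4: revealed 1 new [(4,1)] -> total=8
Click 4 (5,3) count=2: revealed 1 new [(5,3)] -> total=9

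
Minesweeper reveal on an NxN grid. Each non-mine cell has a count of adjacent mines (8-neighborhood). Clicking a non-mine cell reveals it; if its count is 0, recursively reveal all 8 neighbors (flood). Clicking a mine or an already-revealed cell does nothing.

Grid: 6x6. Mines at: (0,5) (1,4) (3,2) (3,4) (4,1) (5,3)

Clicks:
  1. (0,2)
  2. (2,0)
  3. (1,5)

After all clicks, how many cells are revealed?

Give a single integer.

Answer: 15

Derivation:
Click 1 (0,2) count=0: revealed 14 new [(0,0) (0,1) (0,2) (0,3) (1,0) (1,1) (1,2) (1,3) (2,0) (2,1) (2,2) (2,3) (3,0) (3,1)] -> total=14
Click 2 (2,0) count=0: revealed 0 new [(none)] -> total=14
Click 3 (1,5) count=2: revealed 1 new [(1,5)] -> total=15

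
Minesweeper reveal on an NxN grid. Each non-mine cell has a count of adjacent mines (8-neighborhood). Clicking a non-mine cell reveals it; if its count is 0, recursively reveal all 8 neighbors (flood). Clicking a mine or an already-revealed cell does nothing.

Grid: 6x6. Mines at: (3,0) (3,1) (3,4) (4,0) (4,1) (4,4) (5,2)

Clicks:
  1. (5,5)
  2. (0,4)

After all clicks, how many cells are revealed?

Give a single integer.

Answer: 19

Derivation:
Click 1 (5,5) count=1: revealed 1 new [(5,5)] -> total=1
Click 2 (0,4) count=0: revealed 18 new [(0,0) (0,1) (0,2) (0,3) (0,4) (0,5) (1,0) (1,1) (1,2) (1,3) (1,4) (1,5) (2,0) (2,1) (2,2) (2,3) (2,4) (2,5)] -> total=19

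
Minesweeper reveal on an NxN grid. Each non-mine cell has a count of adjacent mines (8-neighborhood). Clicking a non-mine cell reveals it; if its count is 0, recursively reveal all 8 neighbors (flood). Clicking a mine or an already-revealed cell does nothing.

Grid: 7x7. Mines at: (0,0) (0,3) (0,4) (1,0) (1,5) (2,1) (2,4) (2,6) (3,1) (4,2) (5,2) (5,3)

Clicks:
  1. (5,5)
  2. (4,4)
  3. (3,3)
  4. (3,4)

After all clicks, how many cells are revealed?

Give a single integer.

Click 1 (5,5) count=0: revealed 12 new [(3,4) (3,5) (3,6) (4,4) (4,5) (4,6) (5,4) (5,5) (5,6) (6,4) (6,5) (6,6)] -> total=12
Click 2 (4,4) count=1: revealed 0 new [(none)] -> total=12
Click 3 (3,3) count=2: revealed 1 new [(3,3)] -> total=13
Click 4 (3,4) count=1: revealed 0 new [(none)] -> total=13

Answer: 13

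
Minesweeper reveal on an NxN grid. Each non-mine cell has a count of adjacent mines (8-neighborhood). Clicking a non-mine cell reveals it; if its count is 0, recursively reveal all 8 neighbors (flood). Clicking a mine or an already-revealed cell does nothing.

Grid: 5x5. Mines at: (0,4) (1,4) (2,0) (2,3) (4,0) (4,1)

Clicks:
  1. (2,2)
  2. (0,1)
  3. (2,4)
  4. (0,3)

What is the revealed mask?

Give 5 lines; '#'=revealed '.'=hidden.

Click 1 (2,2) count=1: revealed 1 new [(2,2)] -> total=1
Click 2 (0,1) count=0: revealed 8 new [(0,0) (0,1) (0,2) (0,3) (1,0) (1,1) (1,2) (1,3)] -> total=9
Click 3 (2,4) count=2: revealed 1 new [(2,4)] -> total=10
Click 4 (0,3) count=2: revealed 0 new [(none)] -> total=10

Answer: ####.
####.
..#.#
.....
.....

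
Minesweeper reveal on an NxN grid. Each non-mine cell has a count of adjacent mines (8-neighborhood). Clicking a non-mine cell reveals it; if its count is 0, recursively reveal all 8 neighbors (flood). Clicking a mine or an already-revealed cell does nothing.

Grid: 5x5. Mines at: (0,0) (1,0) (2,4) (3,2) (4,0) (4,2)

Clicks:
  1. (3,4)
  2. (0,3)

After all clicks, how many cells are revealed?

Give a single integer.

Click 1 (3,4) count=1: revealed 1 new [(3,4)] -> total=1
Click 2 (0,3) count=0: revealed 11 new [(0,1) (0,2) (0,3) (0,4) (1,1) (1,2) (1,3) (1,4) (2,1) (2,2) (2,3)] -> total=12

Answer: 12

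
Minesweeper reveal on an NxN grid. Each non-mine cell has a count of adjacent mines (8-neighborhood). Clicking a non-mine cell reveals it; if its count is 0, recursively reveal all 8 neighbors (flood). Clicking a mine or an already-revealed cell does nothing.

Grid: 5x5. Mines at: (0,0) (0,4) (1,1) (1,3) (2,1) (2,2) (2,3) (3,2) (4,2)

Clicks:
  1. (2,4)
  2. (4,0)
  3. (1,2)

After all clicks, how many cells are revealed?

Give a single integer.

Answer: 6

Derivation:
Click 1 (2,4) count=2: revealed 1 new [(2,4)] -> total=1
Click 2 (4,0) count=0: revealed 4 new [(3,0) (3,1) (4,0) (4,1)] -> total=5
Click 3 (1,2) count=5: revealed 1 new [(1,2)] -> total=6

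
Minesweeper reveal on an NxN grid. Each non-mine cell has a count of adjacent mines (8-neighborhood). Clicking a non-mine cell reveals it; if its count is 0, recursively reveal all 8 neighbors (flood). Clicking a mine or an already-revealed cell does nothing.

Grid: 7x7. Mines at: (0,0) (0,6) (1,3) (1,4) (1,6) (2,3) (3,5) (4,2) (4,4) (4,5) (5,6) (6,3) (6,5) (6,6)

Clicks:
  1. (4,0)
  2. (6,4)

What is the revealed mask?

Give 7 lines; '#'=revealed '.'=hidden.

Click 1 (4,0) count=0: revealed 17 new [(1,0) (1,1) (1,2) (2,0) (2,1) (2,2) (3,0) (3,1) (3,2) (4,0) (4,1) (5,0) (5,1) (5,2) (6,0) (6,1) (6,2)] -> total=17
Click 2 (6,4) count=2: revealed 1 new [(6,4)] -> total=18

Answer: .......
###....
###....
###....
##.....
###....
###.#..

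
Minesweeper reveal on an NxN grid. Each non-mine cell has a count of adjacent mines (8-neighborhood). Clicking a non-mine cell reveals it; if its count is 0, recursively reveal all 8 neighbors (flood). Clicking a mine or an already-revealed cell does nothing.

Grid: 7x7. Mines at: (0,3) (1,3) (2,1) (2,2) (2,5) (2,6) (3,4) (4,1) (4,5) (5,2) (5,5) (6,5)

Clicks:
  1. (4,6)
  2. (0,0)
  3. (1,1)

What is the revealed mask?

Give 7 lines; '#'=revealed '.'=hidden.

Click 1 (4,6) count=2: revealed 1 new [(4,6)] -> total=1
Click 2 (0,0) count=0: revealed 6 new [(0,0) (0,1) (0,2) (1,0) (1,1) (1,2)] -> total=7
Click 3 (1,1) count=2: revealed 0 new [(none)] -> total=7

Answer: ###....
###....
.......
.......
......#
.......
.......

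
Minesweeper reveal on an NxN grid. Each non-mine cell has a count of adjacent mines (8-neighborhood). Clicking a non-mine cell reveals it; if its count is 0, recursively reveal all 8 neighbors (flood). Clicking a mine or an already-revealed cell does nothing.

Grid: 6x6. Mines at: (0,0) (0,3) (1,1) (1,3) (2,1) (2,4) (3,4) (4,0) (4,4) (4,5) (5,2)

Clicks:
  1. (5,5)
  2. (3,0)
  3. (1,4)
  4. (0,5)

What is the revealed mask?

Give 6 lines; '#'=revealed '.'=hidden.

Answer: ....##
....##
......
#.....
......
.....#

Derivation:
Click 1 (5,5) count=2: revealed 1 new [(5,5)] -> total=1
Click 2 (3,0) count=2: revealed 1 new [(3,0)] -> total=2
Click 3 (1,4) count=3: revealed 1 new [(1,4)] -> total=3
Click 4 (0,5) count=0: revealed 3 new [(0,4) (0,5) (1,5)] -> total=6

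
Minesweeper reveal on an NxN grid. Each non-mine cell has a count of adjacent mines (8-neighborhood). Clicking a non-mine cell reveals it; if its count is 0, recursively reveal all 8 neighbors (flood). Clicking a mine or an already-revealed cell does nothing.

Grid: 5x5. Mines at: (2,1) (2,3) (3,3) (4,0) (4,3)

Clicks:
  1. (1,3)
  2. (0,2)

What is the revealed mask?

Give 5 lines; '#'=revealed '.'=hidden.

Click 1 (1,3) count=1: revealed 1 new [(1,3)] -> total=1
Click 2 (0,2) count=0: revealed 9 new [(0,0) (0,1) (0,2) (0,3) (0,4) (1,0) (1,1) (1,2) (1,4)] -> total=10

Answer: #####
#####
.....
.....
.....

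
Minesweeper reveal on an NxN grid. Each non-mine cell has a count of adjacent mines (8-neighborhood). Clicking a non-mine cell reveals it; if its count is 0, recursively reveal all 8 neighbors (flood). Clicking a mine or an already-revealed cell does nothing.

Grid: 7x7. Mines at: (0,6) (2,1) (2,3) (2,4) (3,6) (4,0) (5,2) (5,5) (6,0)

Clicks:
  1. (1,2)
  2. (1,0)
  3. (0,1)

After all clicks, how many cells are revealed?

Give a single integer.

Answer: 12

Derivation:
Click 1 (1,2) count=2: revealed 1 new [(1,2)] -> total=1
Click 2 (1,0) count=1: revealed 1 new [(1,0)] -> total=2
Click 3 (0,1) count=0: revealed 10 new [(0,0) (0,1) (0,2) (0,3) (0,4) (0,5) (1,1) (1,3) (1,4) (1,5)] -> total=12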